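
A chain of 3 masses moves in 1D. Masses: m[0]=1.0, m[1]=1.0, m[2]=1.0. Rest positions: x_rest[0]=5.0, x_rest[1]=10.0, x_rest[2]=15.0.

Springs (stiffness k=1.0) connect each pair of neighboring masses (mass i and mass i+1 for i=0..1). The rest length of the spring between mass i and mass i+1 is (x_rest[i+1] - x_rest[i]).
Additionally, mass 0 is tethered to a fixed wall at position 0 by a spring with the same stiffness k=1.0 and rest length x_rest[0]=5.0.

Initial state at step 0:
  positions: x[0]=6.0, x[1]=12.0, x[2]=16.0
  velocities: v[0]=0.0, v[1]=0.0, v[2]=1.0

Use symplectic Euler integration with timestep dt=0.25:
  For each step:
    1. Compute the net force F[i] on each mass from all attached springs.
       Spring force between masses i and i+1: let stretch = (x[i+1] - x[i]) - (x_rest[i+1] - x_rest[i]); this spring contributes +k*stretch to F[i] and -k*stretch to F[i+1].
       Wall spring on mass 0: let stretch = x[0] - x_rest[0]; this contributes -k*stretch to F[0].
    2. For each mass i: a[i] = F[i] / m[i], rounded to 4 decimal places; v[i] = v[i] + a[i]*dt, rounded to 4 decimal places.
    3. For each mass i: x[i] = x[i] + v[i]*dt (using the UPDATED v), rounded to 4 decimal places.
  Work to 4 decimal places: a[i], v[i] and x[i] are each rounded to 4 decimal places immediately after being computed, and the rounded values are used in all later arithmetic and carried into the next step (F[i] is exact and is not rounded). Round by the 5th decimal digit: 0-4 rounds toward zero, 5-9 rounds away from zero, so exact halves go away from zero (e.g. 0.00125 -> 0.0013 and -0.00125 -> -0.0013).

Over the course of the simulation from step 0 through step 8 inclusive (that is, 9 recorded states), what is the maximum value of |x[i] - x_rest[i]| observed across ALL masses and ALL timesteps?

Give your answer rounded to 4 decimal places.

Step 0: x=[6.0000 12.0000 16.0000] v=[0.0000 0.0000 1.0000]
Step 1: x=[6.0000 11.8750 16.3125] v=[0.0000 -0.5000 1.2500]
Step 2: x=[5.9922 11.6602 16.6602] v=[-0.0313 -0.8594 1.3906]
Step 3: x=[5.9641 11.4036 17.0079] v=[-0.1124 -1.0264 1.3906]
Step 4: x=[5.9032 11.1573 17.3178] v=[-0.2436 -0.9852 1.2395]
Step 5: x=[5.8017 10.9677 17.5552] v=[-0.4059 -0.7586 0.9494]
Step 6: x=[5.6605 10.8669 17.6933] v=[-0.5648 -0.4032 0.5525]
Step 7: x=[5.4909 10.8674 17.7173] v=[-0.6783 0.0018 0.0959]
Step 8: x=[5.3142 10.9600 17.6257] v=[-0.7069 0.3702 -0.3666]
Max displacement = 2.7173

Answer: 2.7173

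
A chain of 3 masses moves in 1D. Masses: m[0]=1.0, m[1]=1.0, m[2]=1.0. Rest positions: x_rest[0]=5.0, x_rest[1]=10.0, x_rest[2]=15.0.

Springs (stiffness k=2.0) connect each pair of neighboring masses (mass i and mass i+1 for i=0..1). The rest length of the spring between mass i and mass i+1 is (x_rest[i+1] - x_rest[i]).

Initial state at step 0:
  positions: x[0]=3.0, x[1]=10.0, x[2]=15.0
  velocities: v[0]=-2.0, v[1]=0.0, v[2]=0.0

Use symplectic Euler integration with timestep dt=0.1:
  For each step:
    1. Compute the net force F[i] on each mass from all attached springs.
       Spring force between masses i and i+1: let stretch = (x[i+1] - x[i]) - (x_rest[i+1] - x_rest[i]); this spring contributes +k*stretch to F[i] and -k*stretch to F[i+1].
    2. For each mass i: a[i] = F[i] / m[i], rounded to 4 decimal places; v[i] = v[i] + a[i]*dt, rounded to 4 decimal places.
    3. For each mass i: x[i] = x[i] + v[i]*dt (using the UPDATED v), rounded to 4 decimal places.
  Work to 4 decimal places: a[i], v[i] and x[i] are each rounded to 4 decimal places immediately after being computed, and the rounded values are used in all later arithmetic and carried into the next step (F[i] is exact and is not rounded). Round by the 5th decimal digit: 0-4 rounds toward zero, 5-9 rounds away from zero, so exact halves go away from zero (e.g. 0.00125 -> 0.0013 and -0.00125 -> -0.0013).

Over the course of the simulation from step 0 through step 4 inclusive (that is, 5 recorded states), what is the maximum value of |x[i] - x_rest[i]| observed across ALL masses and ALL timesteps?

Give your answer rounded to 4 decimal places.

Step 0: x=[3.0000 10.0000 15.0000] v=[-2.0000 0.0000 0.0000]
Step 1: x=[2.8400 9.9600 15.0000] v=[-1.6000 -0.4000 0.0000]
Step 2: x=[2.7224 9.8784 14.9992] v=[-1.1760 -0.8160 -0.0080]
Step 3: x=[2.6479 9.7561 14.9960] v=[-0.7448 -1.2230 -0.0322]
Step 4: x=[2.6156 9.5964 14.9880] v=[-0.3232 -1.5967 -0.0802]
Max displacement = 2.3844

Answer: 2.3844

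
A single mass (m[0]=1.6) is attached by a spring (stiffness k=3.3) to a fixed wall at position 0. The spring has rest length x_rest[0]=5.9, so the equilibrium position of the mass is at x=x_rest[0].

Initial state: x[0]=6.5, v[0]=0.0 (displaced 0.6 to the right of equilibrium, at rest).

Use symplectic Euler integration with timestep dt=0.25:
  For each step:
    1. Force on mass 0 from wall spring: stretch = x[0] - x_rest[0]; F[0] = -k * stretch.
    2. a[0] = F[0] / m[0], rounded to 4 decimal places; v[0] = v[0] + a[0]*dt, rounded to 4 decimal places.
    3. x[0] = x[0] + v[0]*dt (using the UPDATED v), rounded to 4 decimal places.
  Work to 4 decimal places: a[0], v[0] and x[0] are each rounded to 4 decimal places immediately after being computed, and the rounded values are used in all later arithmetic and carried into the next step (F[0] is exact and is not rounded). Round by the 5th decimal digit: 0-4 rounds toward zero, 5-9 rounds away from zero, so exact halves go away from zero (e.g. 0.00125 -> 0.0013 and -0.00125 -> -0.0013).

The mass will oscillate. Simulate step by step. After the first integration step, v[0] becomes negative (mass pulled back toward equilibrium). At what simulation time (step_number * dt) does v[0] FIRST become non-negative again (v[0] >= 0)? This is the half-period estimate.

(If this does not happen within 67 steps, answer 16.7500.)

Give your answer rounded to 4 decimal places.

Answer: 2.2500

Derivation:
Step 0: x=[6.5000] v=[0.0000]
Step 1: x=[6.4227] v=[-0.3094]
Step 2: x=[6.2780] v=[-0.5789]
Step 3: x=[6.0846] v=[-0.7738]
Step 4: x=[5.8674] v=[-0.8690]
Step 5: x=[5.6544] v=[-0.8522]
Step 6: x=[5.4730] v=[-0.7256]
Step 7: x=[5.3467] v=[-0.5054]
Step 8: x=[5.2917] v=[-0.2201]
Step 9: x=[5.3151] v=[0.0936]
First v>=0 after going negative at step 9, time=2.2500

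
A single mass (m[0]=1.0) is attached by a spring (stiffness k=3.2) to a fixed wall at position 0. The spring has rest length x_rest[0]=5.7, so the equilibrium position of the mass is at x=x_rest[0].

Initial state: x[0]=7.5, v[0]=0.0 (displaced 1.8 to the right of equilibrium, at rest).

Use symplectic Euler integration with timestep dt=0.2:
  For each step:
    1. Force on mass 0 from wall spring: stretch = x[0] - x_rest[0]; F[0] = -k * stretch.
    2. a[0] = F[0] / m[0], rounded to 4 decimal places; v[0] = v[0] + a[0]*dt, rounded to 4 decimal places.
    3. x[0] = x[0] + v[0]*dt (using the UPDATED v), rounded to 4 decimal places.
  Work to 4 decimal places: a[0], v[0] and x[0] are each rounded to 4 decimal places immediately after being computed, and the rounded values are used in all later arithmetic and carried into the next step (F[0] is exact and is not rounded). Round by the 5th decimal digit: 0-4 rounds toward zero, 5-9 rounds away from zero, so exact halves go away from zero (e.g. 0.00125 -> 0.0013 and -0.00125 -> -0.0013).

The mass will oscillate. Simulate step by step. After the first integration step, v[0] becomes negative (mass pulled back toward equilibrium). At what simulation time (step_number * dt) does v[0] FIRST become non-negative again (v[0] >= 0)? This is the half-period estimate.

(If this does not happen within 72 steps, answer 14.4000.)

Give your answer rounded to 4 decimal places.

Answer: 1.8000

Derivation:
Step 0: x=[7.5000] v=[0.0000]
Step 1: x=[7.2696] v=[-1.1520]
Step 2: x=[6.8383] v=[-2.1565]
Step 3: x=[6.2613] v=[-2.8850]
Step 4: x=[5.6125] v=[-3.2442]
Step 5: x=[4.9749] v=[-3.1882]
Step 6: x=[4.4301] v=[-2.7241]
Step 7: x=[4.0478] v=[-1.9114]
Step 8: x=[3.8770] v=[-0.8540]
Step 9: x=[3.9395] v=[0.3127]
First v>=0 after going negative at step 9, time=1.8000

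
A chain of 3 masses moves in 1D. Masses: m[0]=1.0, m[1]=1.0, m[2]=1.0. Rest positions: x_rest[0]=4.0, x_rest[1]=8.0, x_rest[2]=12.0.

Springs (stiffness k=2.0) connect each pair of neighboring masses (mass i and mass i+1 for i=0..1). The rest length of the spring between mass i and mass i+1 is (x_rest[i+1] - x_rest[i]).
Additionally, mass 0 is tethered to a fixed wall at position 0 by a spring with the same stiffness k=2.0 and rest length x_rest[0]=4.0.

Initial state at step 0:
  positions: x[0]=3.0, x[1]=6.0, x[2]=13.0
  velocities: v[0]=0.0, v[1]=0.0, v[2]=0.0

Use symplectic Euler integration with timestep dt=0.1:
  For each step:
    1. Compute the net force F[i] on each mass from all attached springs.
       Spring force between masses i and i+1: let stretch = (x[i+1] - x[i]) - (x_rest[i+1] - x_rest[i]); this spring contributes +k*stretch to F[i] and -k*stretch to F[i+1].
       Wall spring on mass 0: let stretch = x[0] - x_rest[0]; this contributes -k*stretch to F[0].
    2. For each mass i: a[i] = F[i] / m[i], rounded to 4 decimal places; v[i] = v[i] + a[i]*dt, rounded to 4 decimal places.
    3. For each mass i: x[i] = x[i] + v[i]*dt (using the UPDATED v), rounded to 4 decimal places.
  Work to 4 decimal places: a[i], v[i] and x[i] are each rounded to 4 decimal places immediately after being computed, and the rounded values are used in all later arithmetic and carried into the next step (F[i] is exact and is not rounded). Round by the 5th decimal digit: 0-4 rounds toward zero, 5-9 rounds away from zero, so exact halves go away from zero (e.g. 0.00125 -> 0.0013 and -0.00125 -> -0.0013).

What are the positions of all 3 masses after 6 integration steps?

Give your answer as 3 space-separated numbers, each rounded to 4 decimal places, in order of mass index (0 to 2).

Step 0: x=[3.0000 6.0000 13.0000] v=[0.0000 0.0000 0.0000]
Step 1: x=[3.0000 6.0800 12.9400] v=[0.0000 0.8000 -0.6000]
Step 2: x=[3.0016 6.2356 12.8228] v=[0.0160 1.5560 -1.1720]
Step 3: x=[3.0079 6.4583 12.6539] v=[0.0625 2.2266 -1.6894]
Step 4: x=[3.0230 6.7359 12.4411] v=[0.1510 2.7756 -2.1285]
Step 5: x=[3.0519 7.0533 12.1942] v=[0.2890 3.1741 -2.4695]
Step 6: x=[3.0998 7.3935 11.9244] v=[0.4789 3.4020 -2.6977]

Answer: 3.0998 7.3935 11.9244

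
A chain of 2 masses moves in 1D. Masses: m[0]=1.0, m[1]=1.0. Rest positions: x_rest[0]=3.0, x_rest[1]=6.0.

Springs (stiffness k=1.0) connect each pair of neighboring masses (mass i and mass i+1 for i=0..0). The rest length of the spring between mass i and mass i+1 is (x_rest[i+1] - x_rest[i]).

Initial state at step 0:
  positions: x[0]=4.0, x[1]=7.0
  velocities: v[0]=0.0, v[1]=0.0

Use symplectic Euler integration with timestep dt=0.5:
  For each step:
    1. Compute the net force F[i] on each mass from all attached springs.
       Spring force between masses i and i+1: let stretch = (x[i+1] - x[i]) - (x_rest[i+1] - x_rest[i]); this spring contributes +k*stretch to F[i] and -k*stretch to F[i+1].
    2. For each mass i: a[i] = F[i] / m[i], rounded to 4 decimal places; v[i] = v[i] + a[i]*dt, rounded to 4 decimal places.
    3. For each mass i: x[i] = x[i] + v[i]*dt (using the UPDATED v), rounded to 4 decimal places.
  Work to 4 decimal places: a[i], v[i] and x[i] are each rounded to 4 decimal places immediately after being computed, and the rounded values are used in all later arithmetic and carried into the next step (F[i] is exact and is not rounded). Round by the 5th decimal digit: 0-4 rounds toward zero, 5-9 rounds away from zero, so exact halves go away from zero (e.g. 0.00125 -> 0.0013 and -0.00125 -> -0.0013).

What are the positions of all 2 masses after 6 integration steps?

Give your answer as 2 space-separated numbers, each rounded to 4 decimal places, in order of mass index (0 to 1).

Answer: 4.0000 7.0000

Derivation:
Step 0: x=[4.0000 7.0000] v=[0.0000 0.0000]
Step 1: x=[4.0000 7.0000] v=[0.0000 0.0000]
Step 2: x=[4.0000 7.0000] v=[0.0000 0.0000]
Step 3: x=[4.0000 7.0000] v=[0.0000 0.0000]
Step 4: x=[4.0000 7.0000] v=[0.0000 0.0000]
Step 5: x=[4.0000 7.0000] v=[0.0000 0.0000]
Step 6: x=[4.0000 7.0000] v=[0.0000 0.0000]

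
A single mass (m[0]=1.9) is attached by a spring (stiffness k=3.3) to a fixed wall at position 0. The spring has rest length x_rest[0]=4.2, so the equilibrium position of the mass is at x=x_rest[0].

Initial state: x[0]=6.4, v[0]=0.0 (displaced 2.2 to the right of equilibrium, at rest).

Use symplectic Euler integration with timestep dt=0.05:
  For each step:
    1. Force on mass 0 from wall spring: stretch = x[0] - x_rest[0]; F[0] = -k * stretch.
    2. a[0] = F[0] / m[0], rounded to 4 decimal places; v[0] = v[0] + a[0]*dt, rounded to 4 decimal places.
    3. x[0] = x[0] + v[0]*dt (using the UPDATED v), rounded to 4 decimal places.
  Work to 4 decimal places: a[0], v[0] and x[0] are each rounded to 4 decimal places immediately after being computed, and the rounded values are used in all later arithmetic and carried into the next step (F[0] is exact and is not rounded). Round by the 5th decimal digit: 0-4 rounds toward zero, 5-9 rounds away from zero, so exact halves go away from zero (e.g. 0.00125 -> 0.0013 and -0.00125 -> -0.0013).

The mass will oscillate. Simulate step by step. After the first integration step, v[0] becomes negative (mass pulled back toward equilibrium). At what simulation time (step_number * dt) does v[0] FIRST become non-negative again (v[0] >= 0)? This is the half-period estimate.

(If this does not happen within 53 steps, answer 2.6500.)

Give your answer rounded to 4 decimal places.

Step 0: x=[6.4000] v=[0.0000]
Step 1: x=[6.3904] v=[-0.1911]
Step 2: x=[6.3713] v=[-0.3813]
Step 3: x=[6.3428] v=[-0.5699]
Step 4: x=[6.3050] v=[-0.7560]
Step 5: x=[6.2581] v=[-0.9388]
Step 6: x=[6.2022] v=[-1.1175]
Step 7: x=[6.1376] v=[-1.2914]
Step 8: x=[6.0646] v=[-1.4597]
Step 9: x=[5.9835] v=[-1.6216]
Step 10: x=[5.8947] v=[-1.7765]
Step 11: x=[5.7985] v=[-1.9237]
Step 12: x=[5.6954] v=[-2.0625]
Step 13: x=[5.5858] v=[-2.1924]
Step 14: x=[5.4702] v=[-2.3127]
Step 15: x=[5.3491] v=[-2.4230]
Step 16: x=[5.2230] v=[-2.5228]
Step 17: x=[5.0924] v=[-2.6116]
Step 18: x=[4.9579] v=[-2.6891]
Step 19: x=[4.8202] v=[-2.7549]
Step 20: x=[4.6798] v=[-2.8088]
Step 21: x=[4.5373] v=[-2.8505]
Step 22: x=[4.3933] v=[-2.8798]
Step 23: x=[4.2485] v=[-2.8966]
Step 24: x=[4.1035] v=[-2.9008]
Step 25: x=[3.9589] v=[-2.8924]
Step 26: x=[3.8153] v=[-2.8715]
Step 27: x=[3.6734] v=[-2.8381]
Step 28: x=[3.5338] v=[-2.7924]
Step 29: x=[3.3971] v=[-2.7345]
Step 30: x=[3.2639] v=[-2.6648]
Step 31: x=[3.1347] v=[-2.5835]
Step 32: x=[3.0102] v=[-2.4910]
Step 33: x=[2.8908] v=[-2.3877]
Step 34: x=[2.7771] v=[-2.2740]
Step 35: x=[2.6696] v=[-2.1504]
Step 36: x=[2.5687] v=[-2.0175]
Step 37: x=[2.4749] v=[-1.8758]
Step 38: x=[2.3886] v=[-1.7260]
Step 39: x=[2.3102] v=[-1.5687]
Step 40: x=[2.2400] v=[-1.4046]
Step 41: x=[2.1783] v=[-1.2344]
Step 42: x=[2.1254] v=[-1.0588]
Step 43: x=[2.0815] v=[-0.8786]
Step 44: x=[2.0468] v=[-0.6946]
Step 45: x=[2.0214] v=[-0.5076]
Step 46: x=[2.0055] v=[-0.3184]
Step 47: x=[1.9991] v=[-0.1278]
Step 48: x=[2.0023] v=[0.0633]
First v>=0 after going negative at step 48, time=2.4000

Answer: 2.4000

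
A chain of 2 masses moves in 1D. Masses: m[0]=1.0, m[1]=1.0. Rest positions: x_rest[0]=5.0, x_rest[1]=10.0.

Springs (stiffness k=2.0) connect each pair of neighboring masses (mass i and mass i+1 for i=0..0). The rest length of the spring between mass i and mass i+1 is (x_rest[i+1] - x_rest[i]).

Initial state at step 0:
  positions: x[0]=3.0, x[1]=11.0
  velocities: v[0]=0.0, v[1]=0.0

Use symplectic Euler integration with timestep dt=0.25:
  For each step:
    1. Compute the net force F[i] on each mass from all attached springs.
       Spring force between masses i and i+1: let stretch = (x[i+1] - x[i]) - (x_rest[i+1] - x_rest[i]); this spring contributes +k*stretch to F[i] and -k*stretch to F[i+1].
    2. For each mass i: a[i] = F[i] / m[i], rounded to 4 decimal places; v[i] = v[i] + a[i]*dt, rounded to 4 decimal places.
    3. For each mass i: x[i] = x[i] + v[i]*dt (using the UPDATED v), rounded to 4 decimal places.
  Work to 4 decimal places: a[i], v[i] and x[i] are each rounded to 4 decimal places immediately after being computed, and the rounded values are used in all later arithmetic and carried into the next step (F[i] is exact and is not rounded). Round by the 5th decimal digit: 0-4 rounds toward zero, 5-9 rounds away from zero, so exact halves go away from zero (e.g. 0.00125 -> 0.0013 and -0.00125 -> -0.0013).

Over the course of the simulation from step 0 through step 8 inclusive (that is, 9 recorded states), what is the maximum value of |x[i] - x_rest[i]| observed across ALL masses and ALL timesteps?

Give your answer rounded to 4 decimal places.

Step 0: x=[3.0000 11.0000] v=[0.0000 0.0000]
Step 1: x=[3.3750 10.6250] v=[1.5000 -1.5000]
Step 2: x=[4.0313 9.9688] v=[2.6250 -2.6250]
Step 3: x=[4.8048 9.1954] v=[3.0938 -3.0938]
Step 4: x=[5.5021 8.4981] v=[2.7891 -2.7891]
Step 5: x=[5.9489 8.0513] v=[1.7871 -1.7871]
Step 6: x=[6.0335 7.9667] v=[0.3383 -0.3383]
Step 7: x=[5.7347 8.2655] v=[-1.1951 1.1951]
Step 8: x=[5.1273 8.8729] v=[-2.4297 2.4297]
Max displacement = 2.0333

Answer: 2.0333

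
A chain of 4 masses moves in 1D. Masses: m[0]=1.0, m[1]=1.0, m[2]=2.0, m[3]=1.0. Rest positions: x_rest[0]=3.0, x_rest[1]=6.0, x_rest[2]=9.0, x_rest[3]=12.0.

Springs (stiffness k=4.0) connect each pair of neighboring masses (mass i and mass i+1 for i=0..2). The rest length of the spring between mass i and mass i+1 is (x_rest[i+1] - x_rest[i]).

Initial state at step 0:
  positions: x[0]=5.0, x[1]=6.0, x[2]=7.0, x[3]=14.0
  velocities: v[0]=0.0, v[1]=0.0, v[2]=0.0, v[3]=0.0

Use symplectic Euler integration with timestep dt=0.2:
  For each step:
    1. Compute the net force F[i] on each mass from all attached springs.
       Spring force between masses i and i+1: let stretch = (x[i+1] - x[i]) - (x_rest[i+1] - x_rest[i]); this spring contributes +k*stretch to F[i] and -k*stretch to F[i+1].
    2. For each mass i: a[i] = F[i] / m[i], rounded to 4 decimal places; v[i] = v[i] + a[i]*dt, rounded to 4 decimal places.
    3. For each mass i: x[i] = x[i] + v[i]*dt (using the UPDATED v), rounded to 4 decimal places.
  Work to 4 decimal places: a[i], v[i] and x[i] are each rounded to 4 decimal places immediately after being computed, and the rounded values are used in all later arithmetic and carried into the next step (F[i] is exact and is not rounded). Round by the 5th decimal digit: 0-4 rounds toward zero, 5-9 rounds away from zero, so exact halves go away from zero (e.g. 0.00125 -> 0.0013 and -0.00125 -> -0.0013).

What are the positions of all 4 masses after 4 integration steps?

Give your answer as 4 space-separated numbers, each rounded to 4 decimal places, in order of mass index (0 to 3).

Step 0: x=[5.0000 6.0000 7.0000 14.0000] v=[0.0000 0.0000 0.0000 0.0000]
Step 1: x=[4.6800 6.0000 7.4800 13.3600] v=[-1.6000 0.0000 2.4000 -3.2000]
Step 2: x=[4.0912 6.0256 8.3120 12.2592] v=[-2.9440 0.1280 4.1600 -5.5040]
Step 3: x=[3.3319 6.1075 9.2769 11.0068] v=[-3.7965 0.4096 4.8243 -6.2618]
Step 4: x=[2.5367 6.2524 10.1266 9.9577] v=[-3.9760 0.7246 4.2485 -5.2457]

Answer: 2.5367 6.2524 10.1266 9.9577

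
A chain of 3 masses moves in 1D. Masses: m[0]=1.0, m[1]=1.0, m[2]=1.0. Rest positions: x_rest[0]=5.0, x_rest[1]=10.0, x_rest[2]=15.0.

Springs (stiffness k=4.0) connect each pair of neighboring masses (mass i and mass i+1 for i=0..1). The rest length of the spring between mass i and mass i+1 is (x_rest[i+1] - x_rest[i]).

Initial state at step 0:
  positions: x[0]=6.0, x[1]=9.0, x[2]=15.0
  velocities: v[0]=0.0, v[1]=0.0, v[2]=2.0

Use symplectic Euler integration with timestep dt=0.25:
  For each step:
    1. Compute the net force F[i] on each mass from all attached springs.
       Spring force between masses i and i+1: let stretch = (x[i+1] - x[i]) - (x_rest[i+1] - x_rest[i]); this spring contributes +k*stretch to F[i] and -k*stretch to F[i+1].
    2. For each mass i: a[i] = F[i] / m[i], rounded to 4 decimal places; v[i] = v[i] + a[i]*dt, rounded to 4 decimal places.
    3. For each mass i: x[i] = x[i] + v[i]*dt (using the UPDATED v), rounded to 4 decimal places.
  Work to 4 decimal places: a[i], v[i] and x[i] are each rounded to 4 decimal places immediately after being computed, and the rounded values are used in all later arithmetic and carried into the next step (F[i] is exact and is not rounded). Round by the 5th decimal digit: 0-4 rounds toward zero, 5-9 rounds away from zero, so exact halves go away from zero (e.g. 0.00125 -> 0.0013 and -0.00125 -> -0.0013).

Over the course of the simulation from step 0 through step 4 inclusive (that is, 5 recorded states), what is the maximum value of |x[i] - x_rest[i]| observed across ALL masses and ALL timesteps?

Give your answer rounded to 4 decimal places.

Answer: 1.5156

Derivation:
Step 0: x=[6.0000 9.0000 15.0000] v=[0.0000 0.0000 2.0000]
Step 1: x=[5.5000 9.7500 15.2500] v=[-2.0000 3.0000 1.0000]
Step 2: x=[4.8125 10.8125 15.3750] v=[-2.7500 4.2500 0.5000]
Step 3: x=[4.3750 11.5156 15.6094] v=[-1.7500 2.8125 0.9375]
Step 4: x=[4.4727 11.4570 16.0703] v=[0.3906 -0.2343 1.8437]
Max displacement = 1.5156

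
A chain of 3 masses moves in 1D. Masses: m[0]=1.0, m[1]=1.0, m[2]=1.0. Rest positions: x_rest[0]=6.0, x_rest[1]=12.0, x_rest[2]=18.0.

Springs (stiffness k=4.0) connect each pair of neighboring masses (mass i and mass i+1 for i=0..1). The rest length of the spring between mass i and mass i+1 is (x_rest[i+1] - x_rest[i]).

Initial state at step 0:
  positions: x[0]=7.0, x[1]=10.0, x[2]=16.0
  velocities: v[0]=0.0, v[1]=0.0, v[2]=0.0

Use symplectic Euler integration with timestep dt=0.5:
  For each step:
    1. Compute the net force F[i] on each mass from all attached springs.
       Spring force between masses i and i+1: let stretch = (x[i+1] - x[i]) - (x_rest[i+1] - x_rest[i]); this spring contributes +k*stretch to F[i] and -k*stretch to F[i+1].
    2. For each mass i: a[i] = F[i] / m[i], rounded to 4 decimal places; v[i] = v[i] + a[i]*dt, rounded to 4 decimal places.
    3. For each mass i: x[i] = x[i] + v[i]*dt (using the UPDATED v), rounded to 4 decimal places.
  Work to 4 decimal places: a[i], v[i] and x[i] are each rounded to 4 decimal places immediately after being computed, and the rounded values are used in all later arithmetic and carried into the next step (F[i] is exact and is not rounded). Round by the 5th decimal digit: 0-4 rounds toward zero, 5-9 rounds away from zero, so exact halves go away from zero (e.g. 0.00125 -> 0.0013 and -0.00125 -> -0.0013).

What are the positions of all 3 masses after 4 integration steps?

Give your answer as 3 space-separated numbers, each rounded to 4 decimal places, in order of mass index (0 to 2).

Answer: 4.0000 13.0000 16.0000

Derivation:
Step 0: x=[7.0000 10.0000 16.0000] v=[0.0000 0.0000 0.0000]
Step 1: x=[4.0000 13.0000 16.0000] v=[-6.0000 6.0000 0.0000]
Step 2: x=[4.0000 10.0000 19.0000] v=[0.0000 -6.0000 6.0000]
Step 3: x=[4.0000 10.0000 19.0000] v=[0.0000 0.0000 0.0000]
Step 4: x=[4.0000 13.0000 16.0000] v=[0.0000 6.0000 -6.0000]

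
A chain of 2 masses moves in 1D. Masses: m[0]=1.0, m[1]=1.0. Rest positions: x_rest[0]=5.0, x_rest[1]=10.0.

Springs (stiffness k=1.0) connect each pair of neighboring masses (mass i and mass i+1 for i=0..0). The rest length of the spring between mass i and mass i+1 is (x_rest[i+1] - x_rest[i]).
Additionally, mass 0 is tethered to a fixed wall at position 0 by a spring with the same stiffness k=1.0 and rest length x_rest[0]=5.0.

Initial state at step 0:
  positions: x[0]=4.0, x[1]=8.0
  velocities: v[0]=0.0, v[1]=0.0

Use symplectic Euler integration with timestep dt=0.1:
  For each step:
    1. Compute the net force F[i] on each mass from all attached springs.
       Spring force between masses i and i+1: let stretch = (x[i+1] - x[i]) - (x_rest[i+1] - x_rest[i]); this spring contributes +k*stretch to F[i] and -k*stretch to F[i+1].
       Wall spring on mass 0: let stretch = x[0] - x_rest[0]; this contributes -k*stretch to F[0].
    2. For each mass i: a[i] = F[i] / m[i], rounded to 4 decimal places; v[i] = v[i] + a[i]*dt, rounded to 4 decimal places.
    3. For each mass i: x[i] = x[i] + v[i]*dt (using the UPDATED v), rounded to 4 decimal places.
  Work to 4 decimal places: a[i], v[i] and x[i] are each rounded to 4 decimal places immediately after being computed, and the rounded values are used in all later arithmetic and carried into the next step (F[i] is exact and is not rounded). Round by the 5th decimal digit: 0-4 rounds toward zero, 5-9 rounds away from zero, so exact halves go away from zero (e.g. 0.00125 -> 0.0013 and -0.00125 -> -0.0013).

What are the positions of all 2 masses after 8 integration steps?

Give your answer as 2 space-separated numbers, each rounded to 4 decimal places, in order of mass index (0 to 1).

Answer: 4.0198 8.3399

Derivation:
Step 0: x=[4.0000 8.0000] v=[0.0000 0.0000]
Step 1: x=[4.0000 8.0100] v=[0.0000 0.1000]
Step 2: x=[4.0001 8.0299] v=[0.0010 0.1990]
Step 3: x=[4.0005 8.0595] v=[0.0040 0.2960]
Step 4: x=[4.0015 8.0985] v=[0.0099 0.3901]
Step 5: x=[4.0035 8.1465] v=[0.0195 0.4804]
Step 6: x=[4.0069 8.2031] v=[0.0335 0.5661]
Step 7: x=[4.0121 8.2678] v=[0.0524 0.6465]
Step 8: x=[4.0198 8.3399] v=[0.0768 0.7209]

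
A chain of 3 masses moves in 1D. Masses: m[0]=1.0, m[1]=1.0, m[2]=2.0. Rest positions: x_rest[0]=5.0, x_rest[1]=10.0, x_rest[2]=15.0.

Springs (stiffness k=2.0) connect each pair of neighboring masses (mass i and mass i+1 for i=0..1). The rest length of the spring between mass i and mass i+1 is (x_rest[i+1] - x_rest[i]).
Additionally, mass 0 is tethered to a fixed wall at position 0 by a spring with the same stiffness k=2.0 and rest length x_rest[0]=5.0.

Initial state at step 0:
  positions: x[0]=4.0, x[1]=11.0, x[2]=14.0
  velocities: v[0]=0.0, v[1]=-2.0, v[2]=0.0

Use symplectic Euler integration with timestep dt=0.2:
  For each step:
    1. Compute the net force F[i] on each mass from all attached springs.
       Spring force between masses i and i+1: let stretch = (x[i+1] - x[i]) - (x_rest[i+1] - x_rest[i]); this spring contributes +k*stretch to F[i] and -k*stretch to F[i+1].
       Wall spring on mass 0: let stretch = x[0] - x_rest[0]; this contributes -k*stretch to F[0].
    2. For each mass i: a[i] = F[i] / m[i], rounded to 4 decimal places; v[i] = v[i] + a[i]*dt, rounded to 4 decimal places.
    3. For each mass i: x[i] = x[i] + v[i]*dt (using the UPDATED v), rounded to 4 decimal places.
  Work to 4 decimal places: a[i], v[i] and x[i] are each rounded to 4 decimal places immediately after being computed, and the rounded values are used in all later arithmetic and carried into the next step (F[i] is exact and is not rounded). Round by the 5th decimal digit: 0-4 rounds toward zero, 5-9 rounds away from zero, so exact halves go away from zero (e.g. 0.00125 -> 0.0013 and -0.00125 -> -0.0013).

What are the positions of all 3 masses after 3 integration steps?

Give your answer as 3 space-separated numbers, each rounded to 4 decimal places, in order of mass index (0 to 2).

Step 0: x=[4.0000 11.0000 14.0000] v=[0.0000 -2.0000 0.0000]
Step 1: x=[4.2400 10.2800 14.0800] v=[1.2000 -3.6000 0.4000]
Step 2: x=[4.6240 9.3808 14.2080] v=[1.9200 -4.4960 0.6400]
Step 3: x=[5.0186 8.4872 14.3429] v=[1.9731 -4.4678 0.6746]

Answer: 5.0186 8.4872 14.3429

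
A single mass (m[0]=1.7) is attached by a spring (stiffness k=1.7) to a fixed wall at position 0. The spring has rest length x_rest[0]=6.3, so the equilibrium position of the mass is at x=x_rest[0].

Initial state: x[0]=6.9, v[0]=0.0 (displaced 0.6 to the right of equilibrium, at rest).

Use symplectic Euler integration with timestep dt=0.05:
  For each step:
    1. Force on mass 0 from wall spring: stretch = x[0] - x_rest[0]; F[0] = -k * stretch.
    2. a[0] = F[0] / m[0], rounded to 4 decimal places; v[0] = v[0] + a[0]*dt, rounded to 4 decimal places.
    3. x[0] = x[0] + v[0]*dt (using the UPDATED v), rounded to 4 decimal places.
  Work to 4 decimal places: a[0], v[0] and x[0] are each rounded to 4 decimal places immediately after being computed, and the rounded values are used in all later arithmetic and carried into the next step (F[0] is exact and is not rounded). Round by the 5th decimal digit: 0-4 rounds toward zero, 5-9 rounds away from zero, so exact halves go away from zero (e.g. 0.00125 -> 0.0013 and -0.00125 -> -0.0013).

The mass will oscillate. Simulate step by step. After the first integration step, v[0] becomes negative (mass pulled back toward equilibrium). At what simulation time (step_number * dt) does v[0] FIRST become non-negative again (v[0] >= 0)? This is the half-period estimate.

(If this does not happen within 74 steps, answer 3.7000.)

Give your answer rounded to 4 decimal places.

Answer: 3.1500

Derivation:
Step 0: x=[6.9000] v=[0.0000]
Step 1: x=[6.8985] v=[-0.0300]
Step 2: x=[6.8955] v=[-0.0599]
Step 3: x=[6.8910] v=[-0.0897]
Step 4: x=[6.8850] v=[-0.1193]
Step 5: x=[6.8776] v=[-0.1486]
Step 6: x=[6.8687] v=[-0.1775]
Step 7: x=[6.8584] v=[-0.2059]
Step 8: x=[6.8467] v=[-0.2338]
Step 9: x=[6.8336] v=[-0.2611]
Step 10: x=[6.8192] v=[-0.2878]
Step 11: x=[6.8035] v=[-0.3138]
Step 12: x=[6.7866] v=[-0.3390]
Step 13: x=[6.7684] v=[-0.3633]
Step 14: x=[6.7491] v=[-0.3867]
Step 15: x=[6.7286] v=[-0.4092]
Step 16: x=[6.7071] v=[-0.4306]
Step 17: x=[6.6846] v=[-0.4510]
Step 18: x=[6.6611] v=[-0.4702]
Step 19: x=[6.6367] v=[-0.4883]
Step 20: x=[6.6114] v=[-0.5051]
Step 21: x=[6.5854] v=[-0.5207]
Step 22: x=[6.5587] v=[-0.5350]
Step 23: x=[6.5313] v=[-0.5479]
Step 24: x=[6.5033] v=[-0.5595]
Step 25: x=[6.4748] v=[-0.5697]
Step 26: x=[6.4459] v=[-0.5784]
Step 27: x=[6.4166] v=[-0.5857]
Step 28: x=[6.3870] v=[-0.5915]
Step 29: x=[6.3572] v=[-0.5959]
Step 30: x=[6.3273] v=[-0.5988]
Step 31: x=[6.2973] v=[-0.6002]
Step 32: x=[6.2673] v=[-0.6001]
Step 33: x=[6.2374] v=[-0.5985]
Step 34: x=[6.2076] v=[-0.5954]
Step 35: x=[6.1781] v=[-0.5908]
Step 36: x=[6.1489] v=[-0.5847]
Step 37: x=[6.1200] v=[-0.5771]
Step 38: x=[6.0916] v=[-0.5681]
Step 39: x=[6.0637] v=[-0.5577]
Step 40: x=[6.0364] v=[-0.5459]
Step 41: x=[6.0098] v=[-0.5327]
Step 42: x=[5.9839] v=[-0.5182]
Step 43: x=[5.9588] v=[-0.5024]
Step 44: x=[5.9345] v=[-0.4853]
Step 45: x=[5.9112] v=[-0.4670]
Step 46: x=[5.8888] v=[-0.4476]
Step 47: x=[5.8675] v=[-0.4270]
Step 48: x=[5.8472] v=[-0.4054]
Step 49: x=[5.8281] v=[-0.3828]
Step 50: x=[5.8101] v=[-0.3592]
Step 51: x=[5.7934] v=[-0.3347]
Step 52: x=[5.7779] v=[-0.3094]
Step 53: x=[5.7637] v=[-0.2833]
Step 54: x=[5.7509] v=[-0.2565]
Step 55: x=[5.7395] v=[-0.2290]
Step 56: x=[5.7295] v=[-0.2010]
Step 57: x=[5.7209] v=[-0.1725]
Step 58: x=[5.7137] v=[-0.1435]
Step 59: x=[5.7080] v=[-0.1142]
Step 60: x=[5.7038] v=[-0.0846]
Step 61: x=[5.7011] v=[-0.0548]
Step 62: x=[5.6999] v=[-0.0249]
Step 63: x=[5.7002] v=[0.0051]
First v>=0 after going negative at step 63, time=3.1500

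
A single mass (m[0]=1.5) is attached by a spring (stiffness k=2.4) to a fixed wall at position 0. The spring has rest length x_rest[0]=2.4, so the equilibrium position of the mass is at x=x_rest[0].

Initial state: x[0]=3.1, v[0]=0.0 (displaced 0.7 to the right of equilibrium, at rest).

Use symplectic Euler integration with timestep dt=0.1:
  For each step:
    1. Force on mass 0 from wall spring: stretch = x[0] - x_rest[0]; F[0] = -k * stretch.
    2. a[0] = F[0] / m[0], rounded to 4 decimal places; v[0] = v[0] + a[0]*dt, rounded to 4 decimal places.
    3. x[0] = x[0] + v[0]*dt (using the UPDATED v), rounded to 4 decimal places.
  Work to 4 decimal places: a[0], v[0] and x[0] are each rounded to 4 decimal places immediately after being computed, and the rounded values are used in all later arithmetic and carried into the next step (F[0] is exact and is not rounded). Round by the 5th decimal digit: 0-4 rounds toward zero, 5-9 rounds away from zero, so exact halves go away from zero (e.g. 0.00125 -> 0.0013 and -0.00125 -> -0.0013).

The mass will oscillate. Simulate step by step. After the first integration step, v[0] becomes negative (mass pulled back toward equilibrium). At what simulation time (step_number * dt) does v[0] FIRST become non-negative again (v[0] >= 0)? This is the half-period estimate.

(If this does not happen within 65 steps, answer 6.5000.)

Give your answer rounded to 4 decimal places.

Answer: 2.5000

Derivation:
Step 0: x=[3.1000] v=[0.0000]
Step 1: x=[3.0888] v=[-0.1120]
Step 2: x=[3.0666] v=[-0.2222]
Step 3: x=[3.0337] v=[-0.3289]
Step 4: x=[2.9907] v=[-0.4303]
Step 5: x=[2.9382] v=[-0.5248]
Step 6: x=[2.8771] v=[-0.6109]
Step 7: x=[2.8084] v=[-0.6872]
Step 8: x=[2.7332] v=[-0.7525]
Step 9: x=[2.6526] v=[-0.8058]
Step 10: x=[2.5680] v=[-0.8462]
Step 11: x=[2.4807] v=[-0.8731]
Step 12: x=[2.3921] v=[-0.8860]
Step 13: x=[2.3036] v=[-0.8847]
Step 14: x=[2.2167] v=[-0.8693]
Step 15: x=[2.1327] v=[-0.8400]
Step 16: x=[2.0530] v=[-0.7972]
Step 17: x=[1.9788] v=[-0.7417]
Step 18: x=[1.9114] v=[-0.6743]
Step 19: x=[1.8518] v=[-0.5961]
Step 20: x=[1.8010] v=[-0.5084]
Step 21: x=[1.7597] v=[-0.4126]
Step 22: x=[1.7287] v=[-0.3102]
Step 23: x=[1.7084] v=[-0.2028]
Step 24: x=[1.6992] v=[-0.0921]
Step 25: x=[1.7012] v=[0.0200]
First v>=0 after going negative at step 25, time=2.5000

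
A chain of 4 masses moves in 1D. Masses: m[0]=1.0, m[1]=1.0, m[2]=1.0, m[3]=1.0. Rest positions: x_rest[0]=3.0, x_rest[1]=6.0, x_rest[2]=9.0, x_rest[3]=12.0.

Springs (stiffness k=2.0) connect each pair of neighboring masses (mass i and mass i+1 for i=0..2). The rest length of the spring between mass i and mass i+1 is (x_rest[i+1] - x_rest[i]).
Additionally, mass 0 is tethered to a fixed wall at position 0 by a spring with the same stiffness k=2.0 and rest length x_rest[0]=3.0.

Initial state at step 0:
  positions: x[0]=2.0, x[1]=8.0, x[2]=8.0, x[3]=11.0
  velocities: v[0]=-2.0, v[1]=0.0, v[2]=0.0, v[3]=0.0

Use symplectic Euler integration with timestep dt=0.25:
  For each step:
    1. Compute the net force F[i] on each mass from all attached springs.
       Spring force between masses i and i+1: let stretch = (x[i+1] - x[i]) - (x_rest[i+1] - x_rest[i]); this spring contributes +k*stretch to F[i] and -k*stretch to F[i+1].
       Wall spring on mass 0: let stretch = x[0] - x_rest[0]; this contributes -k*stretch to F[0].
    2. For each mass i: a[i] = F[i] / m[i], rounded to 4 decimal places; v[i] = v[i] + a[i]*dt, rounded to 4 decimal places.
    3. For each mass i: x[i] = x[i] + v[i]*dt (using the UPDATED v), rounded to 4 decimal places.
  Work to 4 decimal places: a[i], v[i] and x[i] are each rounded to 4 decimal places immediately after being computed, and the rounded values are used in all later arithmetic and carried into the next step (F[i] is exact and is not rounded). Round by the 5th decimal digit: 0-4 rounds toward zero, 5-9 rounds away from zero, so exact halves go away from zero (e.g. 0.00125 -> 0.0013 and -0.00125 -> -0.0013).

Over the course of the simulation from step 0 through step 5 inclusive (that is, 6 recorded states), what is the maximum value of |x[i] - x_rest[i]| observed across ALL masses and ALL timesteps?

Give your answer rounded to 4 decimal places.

Step 0: x=[2.0000 8.0000 8.0000 11.0000] v=[-2.0000 0.0000 0.0000 0.0000]
Step 1: x=[2.0000 7.2500 8.3750 11.0000] v=[0.0000 -3.0000 1.5000 0.0000]
Step 2: x=[2.4063 5.9844 8.9375 11.0469] v=[1.6250 -5.0625 2.2500 0.1875]
Step 3: x=[2.9590 4.6407 9.3946 11.2051] v=[2.2109 -5.3750 1.8282 0.6328]
Step 4: x=[3.3521 3.6810 9.4837 11.5120] v=[1.5723 -3.8389 0.3565 1.2276]
Step 5: x=[3.3673 3.4055 9.1010 11.9404] v=[0.0607 -1.1020 -1.5307 1.7135]
Max displacement = 2.5945

Answer: 2.5945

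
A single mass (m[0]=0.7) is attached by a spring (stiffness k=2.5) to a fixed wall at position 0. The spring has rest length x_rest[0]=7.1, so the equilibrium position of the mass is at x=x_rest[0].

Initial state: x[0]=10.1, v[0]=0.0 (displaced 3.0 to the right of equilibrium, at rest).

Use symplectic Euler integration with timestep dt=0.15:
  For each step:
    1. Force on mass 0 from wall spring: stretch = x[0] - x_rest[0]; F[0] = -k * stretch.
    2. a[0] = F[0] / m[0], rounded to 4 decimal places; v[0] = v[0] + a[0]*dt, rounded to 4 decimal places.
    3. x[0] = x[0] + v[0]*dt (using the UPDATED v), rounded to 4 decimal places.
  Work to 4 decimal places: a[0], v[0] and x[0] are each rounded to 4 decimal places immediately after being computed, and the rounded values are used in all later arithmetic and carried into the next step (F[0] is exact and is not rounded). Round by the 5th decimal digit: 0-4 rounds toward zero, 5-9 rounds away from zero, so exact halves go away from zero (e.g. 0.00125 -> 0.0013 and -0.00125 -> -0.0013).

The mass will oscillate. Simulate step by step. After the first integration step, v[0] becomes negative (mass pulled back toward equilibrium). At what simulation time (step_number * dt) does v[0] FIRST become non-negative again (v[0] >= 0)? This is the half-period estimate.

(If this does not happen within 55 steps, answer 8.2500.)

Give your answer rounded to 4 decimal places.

Answer: 1.8000

Derivation:
Step 0: x=[10.1000] v=[0.0000]
Step 1: x=[9.8589] v=[-1.6071]
Step 2: x=[9.3961] v=[-3.0851]
Step 3: x=[8.7488] v=[-4.3152]
Step 4: x=[7.9690] v=[-5.1985]
Step 5: x=[7.1194] v=[-5.6640]
Step 6: x=[6.2682] v=[-5.6744]
Step 7: x=[5.4839] v=[-5.2288]
Step 8: x=[4.8295] v=[-4.3630]
Step 9: x=[4.3575] v=[-3.1467]
Step 10: x=[4.1059] v=[-1.6775]
Step 11: x=[4.0949] v=[-0.0735]
Step 12: x=[4.3254] v=[1.5364]
First v>=0 after going negative at step 12, time=1.8000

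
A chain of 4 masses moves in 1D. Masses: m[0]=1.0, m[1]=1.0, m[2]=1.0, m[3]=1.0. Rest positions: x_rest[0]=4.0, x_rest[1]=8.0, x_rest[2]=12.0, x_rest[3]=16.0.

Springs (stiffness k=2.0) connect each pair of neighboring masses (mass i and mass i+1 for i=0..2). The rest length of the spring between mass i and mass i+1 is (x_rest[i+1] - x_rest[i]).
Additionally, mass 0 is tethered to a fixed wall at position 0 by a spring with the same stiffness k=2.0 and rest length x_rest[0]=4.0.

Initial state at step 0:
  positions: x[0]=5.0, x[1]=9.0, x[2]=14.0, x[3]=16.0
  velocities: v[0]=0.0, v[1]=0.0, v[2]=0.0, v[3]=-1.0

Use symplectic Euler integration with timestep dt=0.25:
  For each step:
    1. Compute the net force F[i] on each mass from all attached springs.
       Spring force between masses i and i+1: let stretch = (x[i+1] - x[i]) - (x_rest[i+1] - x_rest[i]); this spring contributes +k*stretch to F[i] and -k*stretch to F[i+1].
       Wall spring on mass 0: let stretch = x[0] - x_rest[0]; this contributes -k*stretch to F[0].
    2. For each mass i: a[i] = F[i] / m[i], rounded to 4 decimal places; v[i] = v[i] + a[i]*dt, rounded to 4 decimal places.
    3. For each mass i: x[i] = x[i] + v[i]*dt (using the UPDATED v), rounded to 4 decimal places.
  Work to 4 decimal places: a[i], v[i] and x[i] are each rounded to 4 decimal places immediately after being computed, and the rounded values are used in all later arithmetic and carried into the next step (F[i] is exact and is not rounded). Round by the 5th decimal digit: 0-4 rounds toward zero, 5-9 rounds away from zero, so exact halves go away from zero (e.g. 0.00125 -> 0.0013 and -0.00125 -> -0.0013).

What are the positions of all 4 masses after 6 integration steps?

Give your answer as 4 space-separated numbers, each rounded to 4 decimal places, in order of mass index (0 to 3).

Answer: 4.1418 7.9834 11.5819 16.8867

Derivation:
Step 0: x=[5.0000 9.0000 14.0000 16.0000] v=[0.0000 0.0000 0.0000 -1.0000]
Step 1: x=[4.8750 9.1250 13.6250 16.0000] v=[-0.5000 0.5000 -1.5000 0.0000]
Step 2: x=[4.6719 9.2813 12.9844 16.2031] v=[-0.8125 0.6250 -2.5625 0.8125]
Step 3: x=[4.4610 9.3243 12.2832 16.5039] v=[-0.8438 0.1719 -2.8047 1.2032]
Step 4: x=[4.3003 9.1292 11.7398 16.7771] v=[-0.6427 -0.7803 -2.1738 1.0929]
Step 5: x=[4.2057 8.6568 11.4997 16.9207] v=[-0.3784 -1.8895 -0.9605 0.5743]
Step 6: x=[4.1418 7.9834 11.5819 16.8867] v=[-0.2557 -2.6936 0.3286 -0.1362]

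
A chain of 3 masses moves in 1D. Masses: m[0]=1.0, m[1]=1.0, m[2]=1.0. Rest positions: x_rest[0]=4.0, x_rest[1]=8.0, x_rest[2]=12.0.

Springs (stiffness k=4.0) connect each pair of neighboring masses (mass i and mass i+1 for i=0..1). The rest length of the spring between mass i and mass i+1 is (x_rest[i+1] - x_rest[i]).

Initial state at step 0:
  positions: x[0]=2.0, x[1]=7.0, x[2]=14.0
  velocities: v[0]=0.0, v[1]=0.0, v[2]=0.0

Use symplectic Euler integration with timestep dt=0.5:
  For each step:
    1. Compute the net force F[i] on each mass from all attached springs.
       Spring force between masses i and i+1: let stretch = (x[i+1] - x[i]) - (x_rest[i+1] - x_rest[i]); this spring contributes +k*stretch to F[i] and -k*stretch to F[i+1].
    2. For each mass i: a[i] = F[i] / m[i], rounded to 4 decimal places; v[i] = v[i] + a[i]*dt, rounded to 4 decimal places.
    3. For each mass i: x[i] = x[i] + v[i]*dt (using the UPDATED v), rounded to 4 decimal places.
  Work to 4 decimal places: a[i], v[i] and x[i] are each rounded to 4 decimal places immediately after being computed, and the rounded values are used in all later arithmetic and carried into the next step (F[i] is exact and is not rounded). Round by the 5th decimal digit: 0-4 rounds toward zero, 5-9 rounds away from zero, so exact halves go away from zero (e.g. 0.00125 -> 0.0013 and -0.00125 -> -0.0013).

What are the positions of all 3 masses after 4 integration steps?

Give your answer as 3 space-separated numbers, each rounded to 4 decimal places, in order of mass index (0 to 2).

Answer: 3.0000 9.0000 11.0000

Derivation:
Step 0: x=[2.0000 7.0000 14.0000] v=[0.0000 0.0000 0.0000]
Step 1: x=[3.0000 9.0000 11.0000] v=[2.0000 4.0000 -6.0000]
Step 2: x=[6.0000 7.0000 10.0000] v=[6.0000 -4.0000 -2.0000]
Step 3: x=[6.0000 7.0000 10.0000] v=[0.0000 0.0000 0.0000]
Step 4: x=[3.0000 9.0000 11.0000] v=[-6.0000 4.0000 2.0000]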